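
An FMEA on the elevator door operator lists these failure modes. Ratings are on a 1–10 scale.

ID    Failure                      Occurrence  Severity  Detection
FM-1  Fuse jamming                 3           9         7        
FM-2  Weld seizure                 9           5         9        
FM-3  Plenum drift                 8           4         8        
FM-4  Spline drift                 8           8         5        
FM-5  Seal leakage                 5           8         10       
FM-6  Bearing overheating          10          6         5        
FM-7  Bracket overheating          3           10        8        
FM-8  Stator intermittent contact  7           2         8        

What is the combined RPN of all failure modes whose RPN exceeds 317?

1125

RPN = Severity × Occurrence × Detection:
  FM-1: 9 × 3 × 7 = 189
  FM-2: 5 × 9 × 9 = 405
  FM-3: 4 × 8 × 8 = 256
  FM-4: 8 × 8 × 5 = 320
  FM-5: 8 × 5 × 10 = 400
  FM-6: 6 × 10 × 5 = 300
  FM-7: 10 × 3 × 8 = 240
  FM-8: 2 × 7 × 8 = 112
RPN > 317: FM-2 (405), FM-4 (320), FM-5 (400).
Sum: 405 + 320 + 400 = 1125.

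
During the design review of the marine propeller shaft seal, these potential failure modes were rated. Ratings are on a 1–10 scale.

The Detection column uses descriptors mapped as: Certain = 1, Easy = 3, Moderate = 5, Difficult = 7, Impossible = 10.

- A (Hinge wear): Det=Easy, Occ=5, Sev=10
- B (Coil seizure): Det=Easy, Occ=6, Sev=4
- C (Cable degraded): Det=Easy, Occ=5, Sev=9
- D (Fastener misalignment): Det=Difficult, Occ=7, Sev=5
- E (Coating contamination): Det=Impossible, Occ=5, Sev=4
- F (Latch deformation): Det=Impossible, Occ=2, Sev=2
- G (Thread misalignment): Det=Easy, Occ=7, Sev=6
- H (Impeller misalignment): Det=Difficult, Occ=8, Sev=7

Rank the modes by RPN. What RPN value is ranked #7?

RPN = Severity × Occurrence × Detection:
  A: 10 × 5 × 3 = 150
  B: 4 × 6 × 3 = 72
  C: 9 × 5 × 3 = 135
  D: 5 × 7 × 7 = 245
  E: 4 × 5 × 10 = 200
  F: 2 × 2 × 10 = 40
  G: 6 × 7 × 3 = 126
  H: 7 × 8 × 7 = 392
Sorted descending: 392, 245, 200, 150, 135, 126, 72, 40.
The seventh-highest RPN is 72 (B).

72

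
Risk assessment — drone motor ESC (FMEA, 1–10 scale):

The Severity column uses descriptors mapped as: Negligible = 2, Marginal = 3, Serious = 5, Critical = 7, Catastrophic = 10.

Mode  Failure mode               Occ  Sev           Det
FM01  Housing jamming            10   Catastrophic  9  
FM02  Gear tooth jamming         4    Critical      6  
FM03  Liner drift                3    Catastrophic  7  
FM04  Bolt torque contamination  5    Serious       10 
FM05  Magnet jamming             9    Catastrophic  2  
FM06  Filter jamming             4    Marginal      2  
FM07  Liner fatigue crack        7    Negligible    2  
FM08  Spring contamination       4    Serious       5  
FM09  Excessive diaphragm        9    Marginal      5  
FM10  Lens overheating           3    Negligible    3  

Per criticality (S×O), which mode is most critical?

Criticality = Severity × Occurrence:
  FM01: 10 × 10 = 100
  FM02: 7 × 4 = 28
  FM03: 10 × 3 = 30
  FM04: 5 × 5 = 25
  FM05: 10 × 9 = 90
  FM06: 3 × 4 = 12
  FM07: 2 × 7 = 14
  FM08: 5 × 4 = 20
  FM09: 3 × 9 = 27
  FM10: 2 × 3 = 6
Highest criticality is 100 → FM01.

FM01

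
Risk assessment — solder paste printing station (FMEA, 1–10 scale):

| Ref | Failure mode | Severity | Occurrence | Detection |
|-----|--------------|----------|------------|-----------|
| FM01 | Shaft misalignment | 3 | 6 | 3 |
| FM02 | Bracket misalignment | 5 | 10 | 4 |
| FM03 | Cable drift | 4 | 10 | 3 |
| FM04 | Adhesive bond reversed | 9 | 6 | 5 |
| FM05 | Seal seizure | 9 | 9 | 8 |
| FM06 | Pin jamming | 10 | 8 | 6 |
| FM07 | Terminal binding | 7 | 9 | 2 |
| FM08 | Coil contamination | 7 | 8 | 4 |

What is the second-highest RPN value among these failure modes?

RPN = Severity × Occurrence × Detection:
  FM01: 3 × 6 × 3 = 54
  FM02: 5 × 10 × 4 = 200
  FM03: 4 × 10 × 3 = 120
  FM04: 9 × 6 × 5 = 270
  FM05: 9 × 9 × 8 = 648
  FM06: 10 × 8 × 6 = 480
  FM07: 7 × 9 × 2 = 126
  FM08: 7 × 8 × 4 = 224
Sorted descending: 648, 480, 270, 224, 200, 126, 120, 54.
The second-highest RPN is 480 (FM06).

480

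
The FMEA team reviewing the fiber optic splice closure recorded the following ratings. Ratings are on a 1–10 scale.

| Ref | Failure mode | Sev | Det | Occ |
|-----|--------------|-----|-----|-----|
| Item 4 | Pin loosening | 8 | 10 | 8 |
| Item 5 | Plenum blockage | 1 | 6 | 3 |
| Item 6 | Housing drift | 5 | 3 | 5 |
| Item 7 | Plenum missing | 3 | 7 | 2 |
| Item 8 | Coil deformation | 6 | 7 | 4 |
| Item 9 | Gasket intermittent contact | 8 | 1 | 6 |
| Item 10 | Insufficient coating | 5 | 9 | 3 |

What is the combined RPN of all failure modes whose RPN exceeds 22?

1108

RPN = Severity × Occurrence × Detection:
  Item 4: 8 × 8 × 10 = 640
  Item 5: 1 × 3 × 6 = 18
  Item 6: 5 × 5 × 3 = 75
  Item 7: 3 × 2 × 7 = 42
  Item 8: 6 × 4 × 7 = 168
  Item 9: 8 × 6 × 1 = 48
  Item 10: 5 × 3 × 9 = 135
RPN > 22: Item 4 (640), Item 6 (75), Item 7 (42), Item 8 (168), Item 9 (48), Item 10 (135).
Sum: 640 + 75 + 42 + 168 + 48 + 135 = 1108.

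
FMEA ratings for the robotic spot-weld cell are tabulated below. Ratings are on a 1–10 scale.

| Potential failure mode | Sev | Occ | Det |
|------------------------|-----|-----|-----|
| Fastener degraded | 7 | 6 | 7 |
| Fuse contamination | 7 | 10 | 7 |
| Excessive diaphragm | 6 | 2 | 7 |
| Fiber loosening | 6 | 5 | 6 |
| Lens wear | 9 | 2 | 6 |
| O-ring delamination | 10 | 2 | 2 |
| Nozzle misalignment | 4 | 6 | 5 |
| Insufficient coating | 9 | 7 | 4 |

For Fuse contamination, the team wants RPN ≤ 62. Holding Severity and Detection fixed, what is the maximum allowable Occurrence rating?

1

Fuse contamination: S=7, O=10, D=7 → current RPN = 490.
Fixed product = 49. Need 49 × O ≤ 62, so O ≤ 62/49 = 1.27.
Maximum integer Occurrence rating = 1 (gives RPN 49; O=2 would give 98 > 62).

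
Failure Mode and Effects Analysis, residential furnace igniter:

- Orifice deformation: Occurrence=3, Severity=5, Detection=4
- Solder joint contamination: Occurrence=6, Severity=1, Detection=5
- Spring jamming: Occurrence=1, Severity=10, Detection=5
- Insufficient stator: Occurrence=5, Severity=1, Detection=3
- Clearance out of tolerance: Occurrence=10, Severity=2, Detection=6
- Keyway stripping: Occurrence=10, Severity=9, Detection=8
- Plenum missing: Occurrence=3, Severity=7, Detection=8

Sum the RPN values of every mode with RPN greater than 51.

1068

RPN = Severity × Occurrence × Detection:
  Orifice deformation: 5 × 3 × 4 = 60
  Solder joint contamination: 1 × 6 × 5 = 30
  Spring jamming: 10 × 1 × 5 = 50
  Insufficient stator: 1 × 5 × 3 = 15
  Clearance out of tolerance: 2 × 10 × 6 = 120
  Keyway stripping: 9 × 10 × 8 = 720
  Plenum missing: 7 × 3 × 8 = 168
RPN > 51: Orifice deformation (60), Clearance out of tolerance (120), Keyway stripping (720), Plenum missing (168).
Sum: 60 + 120 + 720 + 168 = 1068.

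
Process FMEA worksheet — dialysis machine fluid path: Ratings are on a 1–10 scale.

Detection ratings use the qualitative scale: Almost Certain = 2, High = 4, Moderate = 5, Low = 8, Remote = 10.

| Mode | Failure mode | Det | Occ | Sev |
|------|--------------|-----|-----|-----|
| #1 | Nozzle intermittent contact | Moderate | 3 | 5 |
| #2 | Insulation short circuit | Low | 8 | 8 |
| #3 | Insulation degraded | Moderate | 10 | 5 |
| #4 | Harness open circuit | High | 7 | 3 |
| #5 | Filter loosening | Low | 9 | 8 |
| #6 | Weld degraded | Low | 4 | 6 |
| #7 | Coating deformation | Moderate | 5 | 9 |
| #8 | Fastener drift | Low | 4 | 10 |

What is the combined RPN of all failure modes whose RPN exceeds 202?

RPN = Severity × Occurrence × Detection:
  #1: 5 × 3 × 5 = 75
  #2: 8 × 8 × 8 = 512
  #3: 5 × 10 × 5 = 250
  #4: 3 × 7 × 4 = 84
  #5: 8 × 9 × 8 = 576
  #6: 6 × 4 × 8 = 192
  #7: 9 × 5 × 5 = 225
  #8: 10 × 4 × 8 = 320
RPN > 202: #2 (512), #3 (250), #5 (576), #7 (225), #8 (320).
Sum: 512 + 250 + 576 + 225 + 320 = 1883.

1883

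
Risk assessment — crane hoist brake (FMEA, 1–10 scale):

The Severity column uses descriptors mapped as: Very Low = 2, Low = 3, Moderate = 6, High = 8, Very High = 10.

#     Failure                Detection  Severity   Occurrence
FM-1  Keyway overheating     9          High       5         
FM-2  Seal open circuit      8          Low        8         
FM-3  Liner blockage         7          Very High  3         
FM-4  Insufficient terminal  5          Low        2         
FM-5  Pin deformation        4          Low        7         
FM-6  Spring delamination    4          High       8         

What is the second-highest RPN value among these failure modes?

RPN = Severity × Occurrence × Detection:
  FM-1: 8 × 5 × 9 = 360
  FM-2: 3 × 8 × 8 = 192
  FM-3: 10 × 3 × 7 = 210
  FM-4: 3 × 2 × 5 = 30
  FM-5: 3 × 7 × 4 = 84
  FM-6: 8 × 8 × 4 = 256
Sorted descending: 360, 256, 210, 192, 84, 30.
The second-highest RPN is 256 (FM-6).

256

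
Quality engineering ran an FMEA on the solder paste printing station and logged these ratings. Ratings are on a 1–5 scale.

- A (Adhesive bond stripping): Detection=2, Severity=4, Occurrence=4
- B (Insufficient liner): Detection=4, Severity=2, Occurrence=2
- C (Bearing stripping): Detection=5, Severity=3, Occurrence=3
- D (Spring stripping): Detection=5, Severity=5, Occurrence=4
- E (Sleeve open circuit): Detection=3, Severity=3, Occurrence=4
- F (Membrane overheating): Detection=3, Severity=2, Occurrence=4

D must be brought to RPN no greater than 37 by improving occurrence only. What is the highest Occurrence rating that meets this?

1

D: S=5, O=4, D=5 → current RPN = 100.
Fixed product = 25. Need 25 × O ≤ 37, so O ≤ 37/25 = 1.48.
Maximum integer Occurrence rating = 1 (gives RPN 25; O=2 would give 50 > 37).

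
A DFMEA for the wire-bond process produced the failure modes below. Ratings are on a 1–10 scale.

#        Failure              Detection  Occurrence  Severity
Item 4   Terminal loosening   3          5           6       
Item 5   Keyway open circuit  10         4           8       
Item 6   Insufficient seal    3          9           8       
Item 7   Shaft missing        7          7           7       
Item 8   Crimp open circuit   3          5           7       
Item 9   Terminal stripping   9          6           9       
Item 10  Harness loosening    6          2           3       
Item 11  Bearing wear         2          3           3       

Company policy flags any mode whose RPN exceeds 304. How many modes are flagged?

RPN = Severity × Occurrence × Detection:
  Item 4: 6 × 5 × 3 = 90
  Item 5: 8 × 4 × 10 = 320
  Item 6: 8 × 9 × 3 = 216
  Item 7: 7 × 7 × 7 = 343
  Item 8: 7 × 5 × 3 = 105
  Item 9: 9 × 6 × 9 = 486
  Item 10: 3 × 2 × 6 = 36
  Item 11: 3 × 3 × 2 = 18
Modes with RPN > 304: Item 5 (320), Item 7 (343), Item 9 (486) → 3.

3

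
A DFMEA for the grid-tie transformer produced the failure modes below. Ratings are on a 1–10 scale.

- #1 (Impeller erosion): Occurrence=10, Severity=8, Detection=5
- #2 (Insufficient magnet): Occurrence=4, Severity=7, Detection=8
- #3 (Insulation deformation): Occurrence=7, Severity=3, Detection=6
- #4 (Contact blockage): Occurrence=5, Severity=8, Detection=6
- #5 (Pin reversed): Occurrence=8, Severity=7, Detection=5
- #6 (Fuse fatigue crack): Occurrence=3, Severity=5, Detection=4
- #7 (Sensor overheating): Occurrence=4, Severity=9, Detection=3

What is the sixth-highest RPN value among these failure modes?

RPN = Severity × Occurrence × Detection:
  #1: 8 × 10 × 5 = 400
  #2: 7 × 4 × 8 = 224
  #3: 3 × 7 × 6 = 126
  #4: 8 × 5 × 6 = 240
  #5: 7 × 8 × 5 = 280
  #6: 5 × 3 × 4 = 60
  #7: 9 × 4 × 3 = 108
Sorted descending: 400, 280, 240, 224, 126, 108, 60.
The sixth-highest RPN is 108 (#7).

108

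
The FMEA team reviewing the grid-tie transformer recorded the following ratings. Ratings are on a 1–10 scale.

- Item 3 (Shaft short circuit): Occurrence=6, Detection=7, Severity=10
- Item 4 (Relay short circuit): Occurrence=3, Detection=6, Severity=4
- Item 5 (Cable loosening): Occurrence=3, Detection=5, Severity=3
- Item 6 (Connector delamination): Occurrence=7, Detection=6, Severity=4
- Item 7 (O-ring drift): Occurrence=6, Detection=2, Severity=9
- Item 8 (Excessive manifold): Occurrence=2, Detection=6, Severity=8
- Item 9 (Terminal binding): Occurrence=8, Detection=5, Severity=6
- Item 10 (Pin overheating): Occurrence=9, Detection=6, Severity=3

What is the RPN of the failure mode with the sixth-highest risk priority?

96

RPN = Severity × Occurrence × Detection:
  Item 3: 10 × 6 × 7 = 420
  Item 4: 4 × 3 × 6 = 72
  Item 5: 3 × 3 × 5 = 45
  Item 6: 4 × 7 × 6 = 168
  Item 7: 9 × 6 × 2 = 108
  Item 8: 8 × 2 × 6 = 96
  Item 9: 6 × 8 × 5 = 240
  Item 10: 3 × 9 × 6 = 162
Sorted descending: 420, 240, 168, 162, 108, 96, 72, 45.
The sixth-highest RPN is 96 (Item 8).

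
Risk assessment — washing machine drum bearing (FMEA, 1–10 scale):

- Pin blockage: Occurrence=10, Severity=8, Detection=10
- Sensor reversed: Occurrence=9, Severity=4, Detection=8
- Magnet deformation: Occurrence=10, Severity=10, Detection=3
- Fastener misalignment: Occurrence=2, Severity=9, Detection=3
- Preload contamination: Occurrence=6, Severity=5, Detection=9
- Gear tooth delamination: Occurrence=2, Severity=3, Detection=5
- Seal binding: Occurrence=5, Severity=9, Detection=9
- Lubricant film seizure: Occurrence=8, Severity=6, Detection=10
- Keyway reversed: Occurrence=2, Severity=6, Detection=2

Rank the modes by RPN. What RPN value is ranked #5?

288

RPN = Severity × Occurrence × Detection:
  Pin blockage: 8 × 10 × 10 = 800
  Sensor reversed: 4 × 9 × 8 = 288
  Magnet deformation: 10 × 10 × 3 = 300
  Fastener misalignment: 9 × 2 × 3 = 54
  Preload contamination: 5 × 6 × 9 = 270
  Gear tooth delamination: 3 × 2 × 5 = 30
  Seal binding: 9 × 5 × 9 = 405
  Lubricant film seizure: 6 × 8 × 10 = 480
  Keyway reversed: 6 × 2 × 2 = 24
Sorted descending: 800, 480, 405, 300, 288, 270, 54, 30, 24.
The fifth-highest RPN is 288 (Sensor reversed).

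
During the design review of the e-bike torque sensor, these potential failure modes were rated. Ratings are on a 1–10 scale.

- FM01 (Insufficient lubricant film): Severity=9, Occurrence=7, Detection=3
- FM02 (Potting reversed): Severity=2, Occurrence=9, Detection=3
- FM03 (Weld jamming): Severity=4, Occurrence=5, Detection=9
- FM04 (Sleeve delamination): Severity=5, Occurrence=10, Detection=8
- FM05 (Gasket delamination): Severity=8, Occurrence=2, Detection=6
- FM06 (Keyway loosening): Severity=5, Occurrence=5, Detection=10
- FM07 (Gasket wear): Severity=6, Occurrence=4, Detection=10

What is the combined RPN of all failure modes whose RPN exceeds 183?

RPN = Severity × Occurrence × Detection:
  FM01: 9 × 7 × 3 = 189
  FM02: 2 × 9 × 3 = 54
  FM03: 4 × 5 × 9 = 180
  FM04: 5 × 10 × 8 = 400
  FM05: 8 × 2 × 6 = 96
  FM06: 5 × 5 × 10 = 250
  FM07: 6 × 4 × 10 = 240
RPN > 183: FM01 (189), FM04 (400), FM06 (250), FM07 (240).
Sum: 189 + 400 + 250 + 240 = 1079.

1079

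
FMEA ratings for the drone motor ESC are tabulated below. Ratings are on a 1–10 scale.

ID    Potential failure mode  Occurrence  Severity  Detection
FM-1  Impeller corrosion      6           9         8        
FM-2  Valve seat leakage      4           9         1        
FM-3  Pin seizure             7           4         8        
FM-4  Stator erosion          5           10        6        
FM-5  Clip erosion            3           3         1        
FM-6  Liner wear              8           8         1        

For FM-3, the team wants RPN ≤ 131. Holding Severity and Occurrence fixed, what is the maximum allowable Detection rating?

FM-3: S=4, O=7, D=8 → current RPN = 224.
Fixed product = 28. Need 28 × D ≤ 131, so D ≤ 131/28 = 4.68.
Maximum integer Detection rating = 4 (gives RPN 112; D=5 would give 140 > 131).

4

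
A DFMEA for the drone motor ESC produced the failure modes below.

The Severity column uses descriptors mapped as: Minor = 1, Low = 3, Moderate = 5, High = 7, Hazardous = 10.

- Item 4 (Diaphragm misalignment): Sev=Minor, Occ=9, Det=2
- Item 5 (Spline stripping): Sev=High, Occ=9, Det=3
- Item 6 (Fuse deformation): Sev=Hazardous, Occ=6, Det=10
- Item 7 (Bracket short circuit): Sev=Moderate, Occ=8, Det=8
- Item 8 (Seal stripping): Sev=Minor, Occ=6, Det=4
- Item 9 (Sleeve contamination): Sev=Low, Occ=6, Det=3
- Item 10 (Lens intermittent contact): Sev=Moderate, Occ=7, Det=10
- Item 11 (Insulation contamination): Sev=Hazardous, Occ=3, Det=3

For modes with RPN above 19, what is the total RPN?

RPN = Severity × Occurrence × Detection:
  Item 4: 1 × 9 × 2 = 18
  Item 5: 7 × 9 × 3 = 189
  Item 6: 10 × 6 × 10 = 600
  Item 7: 5 × 8 × 8 = 320
  Item 8: 1 × 6 × 4 = 24
  Item 9: 3 × 6 × 3 = 54
  Item 10: 5 × 7 × 10 = 350
  Item 11: 10 × 3 × 3 = 90
RPN > 19: Item 5 (189), Item 6 (600), Item 7 (320), Item 8 (24), Item 9 (54), Item 10 (350), Item 11 (90).
Sum: 189 + 600 + 320 + 24 + 54 + 350 + 90 = 1627.

1627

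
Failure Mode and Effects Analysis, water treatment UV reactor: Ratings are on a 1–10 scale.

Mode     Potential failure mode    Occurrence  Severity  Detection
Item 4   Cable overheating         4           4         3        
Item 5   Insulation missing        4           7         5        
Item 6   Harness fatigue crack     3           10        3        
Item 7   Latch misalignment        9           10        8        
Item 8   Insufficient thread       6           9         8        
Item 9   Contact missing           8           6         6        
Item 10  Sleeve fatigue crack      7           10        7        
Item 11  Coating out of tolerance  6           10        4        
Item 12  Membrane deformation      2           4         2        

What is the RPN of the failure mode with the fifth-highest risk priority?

RPN = Severity × Occurrence × Detection:
  Item 4: 4 × 4 × 3 = 48
  Item 5: 7 × 4 × 5 = 140
  Item 6: 10 × 3 × 3 = 90
  Item 7: 10 × 9 × 8 = 720
  Item 8: 9 × 6 × 8 = 432
  Item 9: 6 × 8 × 6 = 288
  Item 10: 10 × 7 × 7 = 490
  Item 11: 10 × 6 × 4 = 240
  Item 12: 4 × 2 × 2 = 16
Sorted descending: 720, 490, 432, 288, 240, 140, 90, 48, 16.
The fifth-highest RPN is 240 (Item 11).

240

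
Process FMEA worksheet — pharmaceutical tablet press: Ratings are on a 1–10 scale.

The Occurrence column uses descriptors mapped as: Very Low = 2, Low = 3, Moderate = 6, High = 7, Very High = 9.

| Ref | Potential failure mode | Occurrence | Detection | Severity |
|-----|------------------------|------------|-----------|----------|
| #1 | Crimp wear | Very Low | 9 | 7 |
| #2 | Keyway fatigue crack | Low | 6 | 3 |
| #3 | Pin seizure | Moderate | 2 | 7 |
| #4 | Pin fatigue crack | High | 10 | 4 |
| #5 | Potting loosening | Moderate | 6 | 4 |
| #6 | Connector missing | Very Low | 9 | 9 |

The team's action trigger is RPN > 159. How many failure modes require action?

RPN = Severity × Occurrence × Detection:
  #1: 7 × 2 × 9 = 126
  #2: 3 × 3 × 6 = 54
  #3: 7 × 6 × 2 = 84
  #4: 4 × 7 × 10 = 280
  #5: 4 × 6 × 6 = 144
  #6: 9 × 2 × 9 = 162
Modes with RPN > 159: #4 (280), #6 (162) → 2.

2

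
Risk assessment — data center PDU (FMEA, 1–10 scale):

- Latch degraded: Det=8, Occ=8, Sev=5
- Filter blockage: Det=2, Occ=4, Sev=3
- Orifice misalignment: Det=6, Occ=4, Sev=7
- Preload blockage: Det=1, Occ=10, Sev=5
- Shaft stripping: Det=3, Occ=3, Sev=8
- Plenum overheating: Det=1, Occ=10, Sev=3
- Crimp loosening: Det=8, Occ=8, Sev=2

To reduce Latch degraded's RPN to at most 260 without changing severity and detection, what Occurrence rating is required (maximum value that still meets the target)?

Latch degraded: S=5, O=8, D=8 → current RPN = 320.
Fixed product = 40. Need 40 × O ≤ 260, so O ≤ 260/40 = 6.50.
Maximum integer Occurrence rating = 6 (gives RPN 240; O=7 would give 280 > 260).

6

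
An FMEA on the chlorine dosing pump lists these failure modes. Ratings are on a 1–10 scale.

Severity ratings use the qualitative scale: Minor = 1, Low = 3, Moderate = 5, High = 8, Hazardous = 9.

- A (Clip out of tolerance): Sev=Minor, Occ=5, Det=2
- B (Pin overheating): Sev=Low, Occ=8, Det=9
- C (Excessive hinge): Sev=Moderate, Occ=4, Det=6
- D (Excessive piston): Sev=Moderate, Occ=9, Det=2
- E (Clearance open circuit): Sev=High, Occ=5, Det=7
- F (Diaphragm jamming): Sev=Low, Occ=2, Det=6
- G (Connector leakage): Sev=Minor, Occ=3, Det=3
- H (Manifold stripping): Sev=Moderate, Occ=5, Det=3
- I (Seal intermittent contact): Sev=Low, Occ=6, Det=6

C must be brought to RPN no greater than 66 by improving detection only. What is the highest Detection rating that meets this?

C: S=5, O=4, D=6 → current RPN = 120.
Fixed product = 20. Need 20 × D ≤ 66, so D ≤ 66/20 = 3.30.
Maximum integer Detection rating = 3 (gives RPN 60; D=4 would give 80 > 66).

3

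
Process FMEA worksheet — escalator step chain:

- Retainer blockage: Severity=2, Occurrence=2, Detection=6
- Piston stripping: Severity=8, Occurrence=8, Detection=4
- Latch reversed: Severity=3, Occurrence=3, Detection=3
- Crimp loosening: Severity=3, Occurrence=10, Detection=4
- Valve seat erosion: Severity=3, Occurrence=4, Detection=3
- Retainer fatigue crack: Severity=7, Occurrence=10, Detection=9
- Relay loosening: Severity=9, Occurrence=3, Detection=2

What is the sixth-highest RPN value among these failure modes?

RPN = Severity × Occurrence × Detection:
  Retainer blockage: 2 × 2 × 6 = 24
  Piston stripping: 8 × 8 × 4 = 256
  Latch reversed: 3 × 3 × 3 = 27
  Crimp loosening: 3 × 10 × 4 = 120
  Valve seat erosion: 3 × 4 × 3 = 36
  Retainer fatigue crack: 7 × 10 × 9 = 630
  Relay loosening: 9 × 3 × 2 = 54
Sorted descending: 630, 256, 120, 54, 36, 27, 24.
The sixth-highest RPN is 27 (Latch reversed).

27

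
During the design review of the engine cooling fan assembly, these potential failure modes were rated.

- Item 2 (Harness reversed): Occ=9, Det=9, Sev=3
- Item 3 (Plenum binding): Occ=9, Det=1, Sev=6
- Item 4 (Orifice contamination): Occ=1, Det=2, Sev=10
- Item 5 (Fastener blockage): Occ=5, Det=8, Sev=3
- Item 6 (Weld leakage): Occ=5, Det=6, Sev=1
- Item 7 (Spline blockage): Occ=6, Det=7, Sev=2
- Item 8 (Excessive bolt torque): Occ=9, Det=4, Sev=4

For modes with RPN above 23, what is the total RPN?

675

RPN = Severity × Occurrence × Detection:
  Item 2: 3 × 9 × 9 = 243
  Item 3: 6 × 9 × 1 = 54
  Item 4: 10 × 1 × 2 = 20
  Item 5: 3 × 5 × 8 = 120
  Item 6: 1 × 5 × 6 = 30
  Item 7: 2 × 6 × 7 = 84
  Item 8: 4 × 9 × 4 = 144
RPN > 23: Item 2 (243), Item 3 (54), Item 5 (120), Item 6 (30), Item 7 (84), Item 8 (144).
Sum: 243 + 54 + 120 + 30 + 84 + 144 = 675.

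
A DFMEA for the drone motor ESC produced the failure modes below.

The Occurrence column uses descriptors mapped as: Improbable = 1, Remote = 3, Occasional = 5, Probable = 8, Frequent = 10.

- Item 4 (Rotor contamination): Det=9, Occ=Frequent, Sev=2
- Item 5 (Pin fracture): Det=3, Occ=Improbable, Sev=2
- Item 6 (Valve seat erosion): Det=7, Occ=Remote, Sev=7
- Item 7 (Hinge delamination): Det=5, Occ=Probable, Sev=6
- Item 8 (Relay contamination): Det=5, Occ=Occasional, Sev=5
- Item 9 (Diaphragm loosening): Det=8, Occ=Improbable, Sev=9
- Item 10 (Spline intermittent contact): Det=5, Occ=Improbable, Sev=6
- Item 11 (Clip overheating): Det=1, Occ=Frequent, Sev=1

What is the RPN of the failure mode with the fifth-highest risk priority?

RPN = Severity × Occurrence × Detection:
  Item 4: 2 × 10 × 9 = 180
  Item 5: 2 × 1 × 3 = 6
  Item 6: 7 × 3 × 7 = 147
  Item 7: 6 × 8 × 5 = 240
  Item 8: 5 × 5 × 5 = 125
  Item 9: 9 × 1 × 8 = 72
  Item 10: 6 × 1 × 5 = 30
  Item 11: 1 × 10 × 1 = 10
Sorted descending: 240, 180, 147, 125, 72, 30, 10, 6.
The fifth-highest RPN is 72 (Item 9).

72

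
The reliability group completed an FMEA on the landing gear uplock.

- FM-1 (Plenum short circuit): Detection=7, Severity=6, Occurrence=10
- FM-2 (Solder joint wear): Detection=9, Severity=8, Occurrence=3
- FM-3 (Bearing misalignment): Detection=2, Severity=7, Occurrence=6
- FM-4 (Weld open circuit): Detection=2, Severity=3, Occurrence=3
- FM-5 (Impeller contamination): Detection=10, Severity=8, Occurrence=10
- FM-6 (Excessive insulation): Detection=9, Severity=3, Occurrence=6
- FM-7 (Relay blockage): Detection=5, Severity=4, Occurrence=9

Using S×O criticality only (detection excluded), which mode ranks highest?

FM-5

Criticality = Severity × Occurrence:
  FM-1: 6 × 10 = 60
  FM-2: 8 × 3 = 24
  FM-3: 7 × 6 = 42
  FM-4: 3 × 3 = 9
  FM-5: 8 × 10 = 80
  FM-6: 3 × 6 = 18
  FM-7: 4 × 9 = 36
Highest criticality is 80 → FM-5.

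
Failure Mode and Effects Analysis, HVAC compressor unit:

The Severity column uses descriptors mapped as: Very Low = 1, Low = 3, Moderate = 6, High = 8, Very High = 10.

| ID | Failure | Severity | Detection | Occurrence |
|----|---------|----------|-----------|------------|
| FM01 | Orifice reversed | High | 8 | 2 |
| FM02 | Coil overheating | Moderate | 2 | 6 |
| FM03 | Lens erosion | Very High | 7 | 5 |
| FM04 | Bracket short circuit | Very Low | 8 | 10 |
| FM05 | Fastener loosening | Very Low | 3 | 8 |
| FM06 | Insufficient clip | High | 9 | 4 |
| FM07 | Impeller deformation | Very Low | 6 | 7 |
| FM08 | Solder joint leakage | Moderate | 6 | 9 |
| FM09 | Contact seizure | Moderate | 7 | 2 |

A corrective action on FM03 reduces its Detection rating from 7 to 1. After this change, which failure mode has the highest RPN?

RPN = Severity × Occurrence × Detection:
  FM01: 8 × 2 × 8 = 128
  FM02: 6 × 6 × 2 = 72
  FM03: 10 × 5 × 7 = 350
  FM04: 1 × 10 × 8 = 80
  FM05: 1 × 8 × 3 = 24
  FM06: 8 × 4 × 9 = 288
  FM07: 1 × 7 × 6 = 42
  FM08: 6 × 9 × 6 = 324
  FM09: 6 × 2 × 7 = 84
After action: FM03 → 10 × 5 × 1 = 50.
Revised RPNs: FM08=324, FM06=288, FM01=128, FM09=84, FM04=80, FM02=72, FM03=50, FM07=42, FM05=24.
Highest is now FM08 (324).

FM08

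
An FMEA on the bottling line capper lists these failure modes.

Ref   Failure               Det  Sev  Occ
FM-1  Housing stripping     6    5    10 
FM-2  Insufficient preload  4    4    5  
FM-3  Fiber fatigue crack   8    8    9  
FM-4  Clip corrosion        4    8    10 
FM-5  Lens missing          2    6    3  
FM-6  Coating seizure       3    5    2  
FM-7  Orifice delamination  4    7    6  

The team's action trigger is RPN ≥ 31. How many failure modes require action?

6

RPN = Severity × Occurrence × Detection:
  FM-1: 5 × 10 × 6 = 300
  FM-2: 4 × 5 × 4 = 80
  FM-3: 8 × 9 × 8 = 576
  FM-4: 8 × 10 × 4 = 320
  FM-5: 6 × 3 × 2 = 36
  FM-6: 5 × 2 × 3 = 30
  FM-7: 7 × 6 × 4 = 168
Modes with RPN ≥ 31: FM-1 (300), FM-2 (80), FM-3 (576), FM-4 (320), FM-5 (36), FM-7 (168) → 6.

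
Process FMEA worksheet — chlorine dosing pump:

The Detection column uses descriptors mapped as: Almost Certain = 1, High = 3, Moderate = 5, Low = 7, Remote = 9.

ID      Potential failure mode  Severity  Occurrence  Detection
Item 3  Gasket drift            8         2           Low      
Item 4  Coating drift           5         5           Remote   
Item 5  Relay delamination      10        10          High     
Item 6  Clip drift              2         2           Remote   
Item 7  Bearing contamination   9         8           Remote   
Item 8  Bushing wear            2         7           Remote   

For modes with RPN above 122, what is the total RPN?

RPN = Severity × Occurrence × Detection:
  Item 3: 8 × 2 × 7 = 112
  Item 4: 5 × 5 × 9 = 225
  Item 5: 10 × 10 × 3 = 300
  Item 6: 2 × 2 × 9 = 36
  Item 7: 9 × 8 × 9 = 648
  Item 8: 2 × 7 × 9 = 126
RPN > 122: Item 4 (225), Item 5 (300), Item 7 (648), Item 8 (126).
Sum: 225 + 300 + 648 + 126 = 1299.

1299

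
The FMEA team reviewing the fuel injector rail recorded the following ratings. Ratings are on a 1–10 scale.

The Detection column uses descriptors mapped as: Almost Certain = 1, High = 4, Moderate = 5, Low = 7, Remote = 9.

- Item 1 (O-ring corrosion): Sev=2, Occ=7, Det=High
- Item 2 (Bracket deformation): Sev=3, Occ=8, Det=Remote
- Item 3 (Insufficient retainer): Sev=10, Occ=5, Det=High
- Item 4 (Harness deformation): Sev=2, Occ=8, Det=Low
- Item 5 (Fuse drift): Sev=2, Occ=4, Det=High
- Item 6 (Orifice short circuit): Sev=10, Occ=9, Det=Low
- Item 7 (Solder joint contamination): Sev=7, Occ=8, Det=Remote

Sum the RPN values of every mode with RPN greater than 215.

RPN = Severity × Occurrence × Detection:
  Item 1: 2 × 7 × 4 = 56
  Item 2: 3 × 8 × 9 = 216
  Item 3: 10 × 5 × 4 = 200
  Item 4: 2 × 8 × 7 = 112
  Item 5: 2 × 4 × 4 = 32
  Item 6: 10 × 9 × 7 = 630
  Item 7: 7 × 8 × 9 = 504
RPN > 215: Item 2 (216), Item 6 (630), Item 7 (504).
Sum: 216 + 630 + 504 = 1350.

1350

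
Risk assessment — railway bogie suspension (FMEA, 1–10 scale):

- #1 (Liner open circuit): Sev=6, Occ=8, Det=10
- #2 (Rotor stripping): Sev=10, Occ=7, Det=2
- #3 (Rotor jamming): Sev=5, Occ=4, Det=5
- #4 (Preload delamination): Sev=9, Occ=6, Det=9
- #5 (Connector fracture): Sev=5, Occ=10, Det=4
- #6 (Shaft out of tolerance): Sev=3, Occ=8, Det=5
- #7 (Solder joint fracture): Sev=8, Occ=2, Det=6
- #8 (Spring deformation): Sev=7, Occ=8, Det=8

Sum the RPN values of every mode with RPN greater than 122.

1754

RPN = Severity × Occurrence × Detection:
  #1: 6 × 8 × 10 = 480
  #2: 10 × 7 × 2 = 140
  #3: 5 × 4 × 5 = 100
  #4: 9 × 6 × 9 = 486
  #5: 5 × 10 × 4 = 200
  #6: 3 × 8 × 5 = 120
  #7: 8 × 2 × 6 = 96
  #8: 7 × 8 × 8 = 448
RPN > 122: #1 (480), #2 (140), #4 (486), #5 (200), #8 (448).
Sum: 480 + 140 + 486 + 200 + 448 = 1754.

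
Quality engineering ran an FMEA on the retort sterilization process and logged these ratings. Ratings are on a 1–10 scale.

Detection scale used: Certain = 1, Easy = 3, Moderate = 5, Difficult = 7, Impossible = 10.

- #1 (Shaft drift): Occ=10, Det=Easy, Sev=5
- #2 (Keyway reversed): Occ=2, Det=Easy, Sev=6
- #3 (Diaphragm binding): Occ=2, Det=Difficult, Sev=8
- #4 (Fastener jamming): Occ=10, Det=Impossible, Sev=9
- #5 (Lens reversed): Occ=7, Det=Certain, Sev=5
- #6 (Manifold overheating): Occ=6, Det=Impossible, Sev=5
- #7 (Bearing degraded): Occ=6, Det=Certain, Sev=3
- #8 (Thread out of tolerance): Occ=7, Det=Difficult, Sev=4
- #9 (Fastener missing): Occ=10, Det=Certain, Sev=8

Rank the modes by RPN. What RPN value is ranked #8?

RPN = Severity × Occurrence × Detection:
  #1: 5 × 10 × 3 = 150
  #2: 6 × 2 × 3 = 36
  #3: 8 × 2 × 7 = 112
  #4: 9 × 10 × 10 = 900
  #5: 5 × 7 × 1 = 35
  #6: 5 × 6 × 10 = 300
  #7: 3 × 6 × 1 = 18
  #8: 4 × 7 × 7 = 196
  #9: 8 × 10 × 1 = 80
Sorted descending: 900, 300, 196, 150, 112, 80, 36, 35, 18.
The eighth-highest RPN is 35 (#5).

35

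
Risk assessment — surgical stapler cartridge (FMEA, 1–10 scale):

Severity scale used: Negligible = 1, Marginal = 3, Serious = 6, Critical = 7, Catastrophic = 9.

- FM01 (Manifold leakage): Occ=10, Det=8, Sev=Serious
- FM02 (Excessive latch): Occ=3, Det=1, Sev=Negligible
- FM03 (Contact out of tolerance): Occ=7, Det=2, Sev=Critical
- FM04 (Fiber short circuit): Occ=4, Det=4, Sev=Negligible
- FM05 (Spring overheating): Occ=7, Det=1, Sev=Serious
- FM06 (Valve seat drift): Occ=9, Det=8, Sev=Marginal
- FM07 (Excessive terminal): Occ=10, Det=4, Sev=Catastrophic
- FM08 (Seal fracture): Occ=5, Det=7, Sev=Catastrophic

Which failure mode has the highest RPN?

RPN = Severity × Occurrence × Detection:
  FM01: 6 × 10 × 8 = 480
  FM02: 1 × 3 × 1 = 3
  FM03: 7 × 7 × 2 = 98
  FM04: 1 × 4 × 4 = 16
  FM05: 6 × 7 × 1 = 42
  FM06: 3 × 9 × 8 = 216
  FM07: 9 × 10 × 4 = 360
  FM08: 9 × 5 × 7 = 315
Highest RPN is 480 → FM01.

FM01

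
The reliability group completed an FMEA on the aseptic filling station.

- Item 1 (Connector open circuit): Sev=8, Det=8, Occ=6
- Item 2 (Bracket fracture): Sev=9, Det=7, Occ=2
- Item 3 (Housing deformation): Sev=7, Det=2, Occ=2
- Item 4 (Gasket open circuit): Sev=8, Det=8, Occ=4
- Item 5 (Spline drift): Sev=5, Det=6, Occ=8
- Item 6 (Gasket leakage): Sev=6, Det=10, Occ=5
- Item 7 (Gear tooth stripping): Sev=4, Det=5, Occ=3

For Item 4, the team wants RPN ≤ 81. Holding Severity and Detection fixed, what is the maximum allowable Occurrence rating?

Item 4: S=8, O=4, D=8 → current RPN = 256.
Fixed product = 64. Need 64 × O ≤ 81, so O ≤ 81/64 = 1.27.
Maximum integer Occurrence rating = 1 (gives RPN 64; O=2 would give 128 > 81).

1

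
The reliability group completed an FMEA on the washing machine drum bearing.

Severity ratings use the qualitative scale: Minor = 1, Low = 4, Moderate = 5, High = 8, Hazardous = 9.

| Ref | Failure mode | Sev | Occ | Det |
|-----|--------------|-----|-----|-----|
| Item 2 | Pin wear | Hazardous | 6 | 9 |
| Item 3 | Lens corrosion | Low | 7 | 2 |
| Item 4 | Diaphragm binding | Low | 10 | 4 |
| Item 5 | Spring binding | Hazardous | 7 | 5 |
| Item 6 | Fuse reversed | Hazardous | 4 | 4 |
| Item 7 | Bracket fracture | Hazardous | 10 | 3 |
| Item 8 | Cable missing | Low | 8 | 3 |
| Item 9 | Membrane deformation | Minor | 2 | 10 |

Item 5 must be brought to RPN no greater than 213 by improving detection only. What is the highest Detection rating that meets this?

3

Item 5: S=9, O=7, D=5 → current RPN = 315.
Fixed product = 63. Need 63 × D ≤ 213, so D ≤ 213/63 = 3.38.
Maximum integer Detection rating = 3 (gives RPN 189; D=4 would give 252 > 213).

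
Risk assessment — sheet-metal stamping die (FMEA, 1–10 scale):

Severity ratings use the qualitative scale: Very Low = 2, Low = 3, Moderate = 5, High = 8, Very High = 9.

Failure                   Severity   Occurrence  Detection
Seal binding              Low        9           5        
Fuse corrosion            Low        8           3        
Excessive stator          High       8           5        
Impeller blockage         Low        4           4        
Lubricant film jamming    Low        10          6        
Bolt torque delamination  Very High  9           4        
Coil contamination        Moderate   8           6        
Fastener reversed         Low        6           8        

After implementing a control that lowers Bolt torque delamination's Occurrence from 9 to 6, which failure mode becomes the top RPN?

RPN = Severity × Occurrence × Detection:
  Seal binding: 3 × 9 × 5 = 135
  Fuse corrosion: 3 × 8 × 3 = 72
  Excessive stator: 8 × 8 × 5 = 320
  Impeller blockage: 3 × 4 × 4 = 48
  Lubricant film jamming: 3 × 10 × 6 = 180
  Bolt torque delamination: 9 × 9 × 4 = 324
  Coil contamination: 5 × 8 × 6 = 240
  Fastener reversed: 3 × 6 × 8 = 144
After action: Bolt torque delamination → 9 × 6 × 4 = 216.
Revised RPNs: Excessive stator=320, Coil contamination=240, Bolt torque delamination=216, Lubricant film jamming=180, Fastener reversed=144, Seal binding=135, Fuse corrosion=72, Impeller blockage=48.
Highest is now Excessive stator (320).

Excessive stator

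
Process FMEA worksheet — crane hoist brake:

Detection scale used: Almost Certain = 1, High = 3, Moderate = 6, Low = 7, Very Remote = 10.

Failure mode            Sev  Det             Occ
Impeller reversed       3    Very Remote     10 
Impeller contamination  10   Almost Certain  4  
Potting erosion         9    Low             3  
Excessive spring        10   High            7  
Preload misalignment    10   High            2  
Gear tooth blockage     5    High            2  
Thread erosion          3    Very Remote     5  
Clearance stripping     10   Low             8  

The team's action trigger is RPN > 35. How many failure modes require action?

RPN = Severity × Occurrence × Detection:
  Impeller reversed: 3 × 10 × 10 = 300
  Impeller contamination: 10 × 4 × 1 = 40
  Potting erosion: 9 × 3 × 7 = 189
  Excessive spring: 10 × 7 × 3 = 210
  Preload misalignment: 10 × 2 × 3 = 60
  Gear tooth blockage: 5 × 2 × 3 = 30
  Thread erosion: 3 × 5 × 10 = 150
  Clearance stripping: 10 × 8 × 7 = 560
Modes with RPN > 35: Impeller reversed (300), Impeller contamination (40), Potting erosion (189), Excessive spring (210), Preload misalignment (60), Thread erosion (150), Clearance stripping (560) → 7.

7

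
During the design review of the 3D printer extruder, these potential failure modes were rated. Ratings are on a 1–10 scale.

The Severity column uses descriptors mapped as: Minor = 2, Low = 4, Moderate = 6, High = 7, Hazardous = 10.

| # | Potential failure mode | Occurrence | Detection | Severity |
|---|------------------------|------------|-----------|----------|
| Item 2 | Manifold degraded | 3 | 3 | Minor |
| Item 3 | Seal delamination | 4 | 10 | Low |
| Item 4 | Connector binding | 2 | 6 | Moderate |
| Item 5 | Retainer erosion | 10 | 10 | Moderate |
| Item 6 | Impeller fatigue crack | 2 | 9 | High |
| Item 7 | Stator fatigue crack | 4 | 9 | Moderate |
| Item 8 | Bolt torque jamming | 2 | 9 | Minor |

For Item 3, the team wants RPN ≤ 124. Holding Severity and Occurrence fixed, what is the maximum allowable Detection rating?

Item 3: S=4, O=4, D=10 → current RPN = 160.
Fixed product = 16. Need 16 × D ≤ 124, so D ≤ 124/16 = 7.75.
Maximum integer Detection rating = 7 (gives RPN 112; D=8 would give 128 > 124).

7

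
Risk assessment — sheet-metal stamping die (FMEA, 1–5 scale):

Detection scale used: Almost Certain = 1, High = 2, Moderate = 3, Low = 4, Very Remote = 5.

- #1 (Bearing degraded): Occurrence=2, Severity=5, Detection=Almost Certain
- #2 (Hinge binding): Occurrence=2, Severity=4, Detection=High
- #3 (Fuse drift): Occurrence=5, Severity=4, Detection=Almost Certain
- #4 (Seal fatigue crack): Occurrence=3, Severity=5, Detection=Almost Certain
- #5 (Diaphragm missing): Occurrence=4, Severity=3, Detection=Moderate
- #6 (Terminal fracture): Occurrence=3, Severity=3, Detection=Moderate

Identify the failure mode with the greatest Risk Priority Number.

RPN = Severity × Occurrence × Detection:
  #1: 5 × 2 × 1 = 10
  #2: 4 × 2 × 2 = 16
  #3: 4 × 5 × 1 = 20
  #4: 5 × 3 × 1 = 15
  #5: 3 × 4 × 3 = 36
  #6: 3 × 3 × 3 = 27
Highest RPN is 36 → #5.

#5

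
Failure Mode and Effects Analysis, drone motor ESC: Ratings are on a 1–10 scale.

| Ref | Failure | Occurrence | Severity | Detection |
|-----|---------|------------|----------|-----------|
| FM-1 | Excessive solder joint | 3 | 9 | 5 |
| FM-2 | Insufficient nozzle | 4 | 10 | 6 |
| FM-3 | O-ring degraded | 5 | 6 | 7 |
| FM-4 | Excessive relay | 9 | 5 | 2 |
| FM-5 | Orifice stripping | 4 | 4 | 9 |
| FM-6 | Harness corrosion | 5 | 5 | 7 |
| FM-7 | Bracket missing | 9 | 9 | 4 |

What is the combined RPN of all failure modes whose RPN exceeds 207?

774

RPN = Severity × Occurrence × Detection:
  FM-1: 9 × 3 × 5 = 135
  FM-2: 10 × 4 × 6 = 240
  FM-3: 6 × 5 × 7 = 210
  FM-4: 5 × 9 × 2 = 90
  FM-5: 4 × 4 × 9 = 144
  FM-6: 5 × 5 × 7 = 175
  FM-7: 9 × 9 × 4 = 324
RPN > 207: FM-2 (240), FM-3 (210), FM-7 (324).
Sum: 240 + 210 + 324 = 774.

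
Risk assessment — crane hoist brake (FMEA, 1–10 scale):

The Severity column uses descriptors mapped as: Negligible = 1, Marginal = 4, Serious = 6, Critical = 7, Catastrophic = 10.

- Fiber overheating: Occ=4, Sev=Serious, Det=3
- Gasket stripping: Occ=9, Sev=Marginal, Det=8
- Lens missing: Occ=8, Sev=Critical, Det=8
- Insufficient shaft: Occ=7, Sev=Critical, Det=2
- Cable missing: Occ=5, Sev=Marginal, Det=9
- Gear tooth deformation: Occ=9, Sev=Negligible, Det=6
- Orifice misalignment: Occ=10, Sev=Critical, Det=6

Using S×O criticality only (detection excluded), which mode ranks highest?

Criticality = Severity × Occurrence:
  Fiber overheating: 6 × 4 = 24
  Gasket stripping: 4 × 9 = 36
  Lens missing: 7 × 8 = 56
  Insufficient shaft: 7 × 7 = 49
  Cable missing: 4 × 5 = 20
  Gear tooth deformation: 1 × 9 = 9
  Orifice misalignment: 7 × 10 = 70
Highest criticality is 70 → Orifice misalignment.

Orifice misalignment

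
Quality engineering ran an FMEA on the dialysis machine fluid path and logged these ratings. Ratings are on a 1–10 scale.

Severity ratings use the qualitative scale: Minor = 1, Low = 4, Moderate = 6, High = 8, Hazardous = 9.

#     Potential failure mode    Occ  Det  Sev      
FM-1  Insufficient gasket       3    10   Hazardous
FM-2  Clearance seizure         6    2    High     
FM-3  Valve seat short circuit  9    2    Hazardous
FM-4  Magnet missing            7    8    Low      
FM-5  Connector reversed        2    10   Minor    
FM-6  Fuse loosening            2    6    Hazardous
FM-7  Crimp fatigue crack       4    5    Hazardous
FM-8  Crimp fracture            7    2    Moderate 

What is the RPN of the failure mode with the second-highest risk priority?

RPN = Severity × Occurrence × Detection:
  FM-1: 9 × 3 × 10 = 270
  FM-2: 8 × 6 × 2 = 96
  FM-3: 9 × 9 × 2 = 162
  FM-4: 4 × 7 × 8 = 224
  FM-5: 1 × 2 × 10 = 20
  FM-6: 9 × 2 × 6 = 108
  FM-7: 9 × 4 × 5 = 180
  FM-8: 6 × 7 × 2 = 84
Sorted descending: 270, 224, 180, 162, 108, 96, 84, 20.
The second-highest RPN is 224 (FM-4).

224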